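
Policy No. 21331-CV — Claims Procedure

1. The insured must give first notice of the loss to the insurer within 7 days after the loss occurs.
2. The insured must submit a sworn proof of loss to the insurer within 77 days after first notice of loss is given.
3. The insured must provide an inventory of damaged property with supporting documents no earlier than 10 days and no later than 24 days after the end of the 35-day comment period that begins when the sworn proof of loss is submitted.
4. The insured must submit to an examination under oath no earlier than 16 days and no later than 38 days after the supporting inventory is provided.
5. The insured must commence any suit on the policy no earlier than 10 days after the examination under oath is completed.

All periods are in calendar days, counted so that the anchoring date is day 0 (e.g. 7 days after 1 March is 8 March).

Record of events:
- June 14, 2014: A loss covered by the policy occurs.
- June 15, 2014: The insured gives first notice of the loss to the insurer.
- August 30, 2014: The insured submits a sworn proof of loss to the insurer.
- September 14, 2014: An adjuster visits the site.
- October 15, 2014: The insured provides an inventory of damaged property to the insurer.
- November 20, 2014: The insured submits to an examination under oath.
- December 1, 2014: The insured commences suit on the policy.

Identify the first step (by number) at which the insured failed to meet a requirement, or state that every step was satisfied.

Step 1: 7 days after June 14, 2014 (when the loss occurs) is June 21, 2014; June 15, 2014 is within that limit.
Step 2: 77 days after June 15, 2014 (when first notice of loss is given) is August 31, 2014; done August 30, 2014 — timely.
Step 3: the window is 10–24 days after October 4, 2014 (end of the 35-day comment period, which began when the sworn proof of loss is submitted on August 30, 2014), so October 14, 2014 through October 28, 2014; done October 15, 2014, which is between those dates.
Step 4: the window is 16–38 days after October 15, 2014 (when the supporting inventory is provided), so October 31, 2014 through November 22, 2014; done November 20, 2014 — within the window.
Step 5: the earliest permitted date is 10 days after November 20, 2014 (when the examination under oath is completed), i.e. November 30, 2014; done December 1, 2014, after the minimum wait.

None — every step was satisfied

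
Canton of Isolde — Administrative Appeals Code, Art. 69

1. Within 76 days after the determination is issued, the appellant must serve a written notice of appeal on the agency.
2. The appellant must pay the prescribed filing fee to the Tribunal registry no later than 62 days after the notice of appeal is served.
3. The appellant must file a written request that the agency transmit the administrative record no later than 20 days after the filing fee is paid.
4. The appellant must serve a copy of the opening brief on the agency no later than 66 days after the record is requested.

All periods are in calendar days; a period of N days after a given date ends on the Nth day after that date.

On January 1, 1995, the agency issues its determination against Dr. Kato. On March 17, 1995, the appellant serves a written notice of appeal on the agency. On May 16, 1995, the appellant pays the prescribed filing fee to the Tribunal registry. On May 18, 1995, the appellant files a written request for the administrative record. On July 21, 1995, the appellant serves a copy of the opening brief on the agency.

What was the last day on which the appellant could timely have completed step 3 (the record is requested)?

Step 3 runs from May 16, 1995, when the filing fee is paid. 20 days after May 16, 1995 is June 5, 1995.

June 5, 1995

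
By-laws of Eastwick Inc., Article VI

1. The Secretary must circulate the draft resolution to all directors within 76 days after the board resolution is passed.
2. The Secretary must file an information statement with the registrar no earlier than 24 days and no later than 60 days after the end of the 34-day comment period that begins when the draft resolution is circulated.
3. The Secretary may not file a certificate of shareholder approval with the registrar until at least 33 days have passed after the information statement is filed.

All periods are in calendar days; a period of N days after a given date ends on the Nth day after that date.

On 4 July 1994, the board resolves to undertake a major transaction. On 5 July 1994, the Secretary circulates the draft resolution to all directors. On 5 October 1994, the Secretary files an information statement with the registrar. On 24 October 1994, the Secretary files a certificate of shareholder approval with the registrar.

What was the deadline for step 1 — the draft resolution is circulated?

Step 1 runs from 4 July 1994, when the board resolution is passed. 76 days after 4 July 1994 is 18 September 1994.

18 September 1994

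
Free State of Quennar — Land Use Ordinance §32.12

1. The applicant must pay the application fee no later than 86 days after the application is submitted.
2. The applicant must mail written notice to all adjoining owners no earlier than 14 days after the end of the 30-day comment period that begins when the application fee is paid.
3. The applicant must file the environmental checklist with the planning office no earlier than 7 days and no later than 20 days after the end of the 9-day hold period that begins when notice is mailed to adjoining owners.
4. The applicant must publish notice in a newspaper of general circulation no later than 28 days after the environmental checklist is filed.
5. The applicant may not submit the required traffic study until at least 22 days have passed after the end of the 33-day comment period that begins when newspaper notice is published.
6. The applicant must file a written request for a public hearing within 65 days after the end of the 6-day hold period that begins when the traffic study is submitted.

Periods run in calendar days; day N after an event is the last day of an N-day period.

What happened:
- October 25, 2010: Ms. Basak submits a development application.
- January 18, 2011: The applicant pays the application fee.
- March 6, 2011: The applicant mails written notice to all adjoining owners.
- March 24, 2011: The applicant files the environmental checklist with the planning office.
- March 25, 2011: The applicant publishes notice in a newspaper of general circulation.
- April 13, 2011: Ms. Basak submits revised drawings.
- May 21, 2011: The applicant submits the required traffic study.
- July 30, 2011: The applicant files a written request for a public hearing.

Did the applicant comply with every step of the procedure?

Step 1: 86 days after October 25, 2010 (when the application is submitted) is January 19, 2011; done January 18, 2011 — timely.
Step 2: the earliest permitted date is 14 days after February 17, 2011 (end of the 30-day comment period, which began when the application fee is paid on January 18, 2011), i.e. March 3, 2011; March 6, 2011 is on or after that date.
Step 3: the window is 7–20 days after March 15, 2011 (end of the 9-day hold period, which began when notice is mailed to adjoining owners on March 6, 2011), so March 22, 2011 through April 4, 2011; March 24, 2011 falls inside that range.
Step 4: 28 days after March 24, 2011 (when the environmental checklist is filed) is April 21, 2011; March 25, 2011 is within that limit.
Step 5: the earliest permitted date is 22 days after April 27, 2011 (end of the 33-day comment period, which began when newspaper notice is published on March 25, 2011), i.e. May 19, 2011; done May 21, 2011 — permitted.
Step 6: 65 days after May 27, 2011 (end of the 6-day hold period, which began when the traffic study is submitted on May 21, 2011) is July 31, 2011; July 30, 2011 is within that limit.

Yes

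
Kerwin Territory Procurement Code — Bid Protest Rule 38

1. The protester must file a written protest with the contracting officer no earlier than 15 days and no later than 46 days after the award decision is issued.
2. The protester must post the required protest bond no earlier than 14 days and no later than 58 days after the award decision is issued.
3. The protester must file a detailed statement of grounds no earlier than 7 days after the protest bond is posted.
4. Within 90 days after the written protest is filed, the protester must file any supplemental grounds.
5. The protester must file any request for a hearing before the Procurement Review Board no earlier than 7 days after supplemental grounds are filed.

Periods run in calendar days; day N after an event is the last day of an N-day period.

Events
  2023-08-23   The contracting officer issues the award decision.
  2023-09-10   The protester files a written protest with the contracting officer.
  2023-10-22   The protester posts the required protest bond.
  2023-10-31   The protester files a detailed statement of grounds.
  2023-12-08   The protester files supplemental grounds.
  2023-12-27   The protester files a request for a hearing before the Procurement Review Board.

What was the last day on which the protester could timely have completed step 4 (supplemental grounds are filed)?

Step 4 runs from 2023-09-10, when the written protest is filed. 90 days after 2023-09-10 is 2023-12-09.

2023-12-09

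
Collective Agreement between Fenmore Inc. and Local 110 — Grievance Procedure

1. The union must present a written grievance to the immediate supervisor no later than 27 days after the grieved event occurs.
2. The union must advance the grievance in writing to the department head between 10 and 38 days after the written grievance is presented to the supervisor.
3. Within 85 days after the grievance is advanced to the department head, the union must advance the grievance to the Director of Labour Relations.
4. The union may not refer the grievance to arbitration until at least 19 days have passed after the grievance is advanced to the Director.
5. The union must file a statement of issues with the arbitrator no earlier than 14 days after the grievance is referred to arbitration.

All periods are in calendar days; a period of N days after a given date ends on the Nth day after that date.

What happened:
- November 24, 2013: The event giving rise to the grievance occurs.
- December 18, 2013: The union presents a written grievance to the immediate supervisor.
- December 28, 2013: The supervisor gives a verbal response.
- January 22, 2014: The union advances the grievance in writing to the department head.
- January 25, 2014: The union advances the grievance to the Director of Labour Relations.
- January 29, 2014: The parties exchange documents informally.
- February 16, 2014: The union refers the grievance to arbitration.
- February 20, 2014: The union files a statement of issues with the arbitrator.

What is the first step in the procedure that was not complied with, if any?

Step 5

Step 1 — counting 27 days from November 24, 2013 (when the grieved event occurs) gives a deadline of December 21, 2013; done December 18, 2013 — timely.
Step 2 — 10 and 38 days from December 18, 2013 (when the written grievance is presented to the supervisor) are December 28, 2013 and January 25, 2014 respectively; done January 22, 2014, which is between those dates.
Step 3 — counting 85 days from January 22, 2014 (when the grievance is advanced to the department head) gives a deadline of April 17, 2014; completed January 25, 2014, before the deadline.
Step 4 — must wait 19 days from January 25, 2014 (when the grievance is advanced to the Director), so not before February 13, 2014; February 16, 2014 is on or after that date.
Step 5 — must wait 14 days from February 16, 2014 (when the grievance is referred to arbitration), so not before March 2, 2014; acted on February 20, 2014, 10 days prematurely.
No need to go further; step 5 was not satisfied.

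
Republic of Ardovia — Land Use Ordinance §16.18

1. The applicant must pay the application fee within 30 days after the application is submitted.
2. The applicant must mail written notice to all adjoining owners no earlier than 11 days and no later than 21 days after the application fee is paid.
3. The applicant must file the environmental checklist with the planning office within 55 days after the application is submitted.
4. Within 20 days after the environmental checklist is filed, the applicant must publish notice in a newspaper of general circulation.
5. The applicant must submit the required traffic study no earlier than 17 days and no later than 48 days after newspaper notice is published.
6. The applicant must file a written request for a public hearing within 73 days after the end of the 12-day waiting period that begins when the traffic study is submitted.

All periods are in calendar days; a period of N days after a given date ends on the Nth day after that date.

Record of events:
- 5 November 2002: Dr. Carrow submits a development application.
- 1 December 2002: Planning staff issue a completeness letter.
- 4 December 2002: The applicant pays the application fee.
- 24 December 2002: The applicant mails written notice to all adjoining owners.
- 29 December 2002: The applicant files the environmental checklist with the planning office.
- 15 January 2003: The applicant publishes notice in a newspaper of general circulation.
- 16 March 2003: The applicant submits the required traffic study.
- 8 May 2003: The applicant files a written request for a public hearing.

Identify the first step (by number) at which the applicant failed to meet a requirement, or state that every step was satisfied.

Step 5

(1) due by 5 November 2002 + 30 days = 5 December 2002; completed 4 December 2002, before the deadline.
(2) the permitted window runs from 4 December 2002 + 11 = 15 December 2002 to 4 December 2002 + 21 = 25 December 2002; done 24 December 2002 — within the window.
(3) due by 5 November 2002 + 55 days = 30 December 2002; 29 December 2002 is within that limit.
(4) due by 29 December 2002 + 20 days = 18 January 2003; 15 January 2003 is within that limit.
(5) the permitted window runs from 15 January 2003 + 17 = 1 February 2003 to 15 January 2003 + 48 = 4 March 2003; 16 March 2003 is 12 days past the end of the window.
No need to go further; step 5 was not satisfied.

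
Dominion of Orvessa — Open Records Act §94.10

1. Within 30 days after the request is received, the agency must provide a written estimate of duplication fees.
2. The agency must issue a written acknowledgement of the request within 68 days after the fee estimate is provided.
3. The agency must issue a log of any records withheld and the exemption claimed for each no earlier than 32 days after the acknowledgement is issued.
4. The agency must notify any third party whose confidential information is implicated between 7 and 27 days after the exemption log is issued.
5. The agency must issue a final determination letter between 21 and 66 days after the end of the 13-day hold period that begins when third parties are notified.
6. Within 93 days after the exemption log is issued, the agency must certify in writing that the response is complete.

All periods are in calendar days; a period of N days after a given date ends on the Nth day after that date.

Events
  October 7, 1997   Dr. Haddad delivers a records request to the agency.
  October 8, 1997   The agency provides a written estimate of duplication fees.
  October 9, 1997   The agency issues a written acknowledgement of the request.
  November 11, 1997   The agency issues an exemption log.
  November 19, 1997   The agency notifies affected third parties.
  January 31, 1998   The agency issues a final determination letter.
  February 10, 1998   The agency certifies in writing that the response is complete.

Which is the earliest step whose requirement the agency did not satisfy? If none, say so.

Step 1 — counting 30 days from October 7, 1997 (when the request is received) gives a deadline of November 6, 1997; completed October 8, 1997, before the deadline.
Step 2 — counting 68 days from October 8, 1997 (when the fee estimate is provided) gives a deadline of December 15, 1997; done October 9, 1997 — timely.
Step 3 — must wait 32 days from October 9, 1997 (when the acknowledgement is issued), so not before November 10, 1997; done November 11, 1997 — permitted.
Step 4 — 7 and 27 days from November 11, 1997 (when the exemption log is issued) are November 18, 1997 and December 8, 1997 respectively; done November 19, 1997, which is between those dates.
Step 5 — 21 and 66 days from December 2, 1997 (end of the 13-day hold period, which began when third parties are notified on November 19, 1997) are December 23, 1997 and February 6, 1998 respectively; done January 31, 1998 — within the window.
Step 6 — counting 93 days from November 11, 1997 (when the exemption log is issued) gives a deadline of February 12, 1998; done February 10, 1998 — timely.

None — every step was satisfied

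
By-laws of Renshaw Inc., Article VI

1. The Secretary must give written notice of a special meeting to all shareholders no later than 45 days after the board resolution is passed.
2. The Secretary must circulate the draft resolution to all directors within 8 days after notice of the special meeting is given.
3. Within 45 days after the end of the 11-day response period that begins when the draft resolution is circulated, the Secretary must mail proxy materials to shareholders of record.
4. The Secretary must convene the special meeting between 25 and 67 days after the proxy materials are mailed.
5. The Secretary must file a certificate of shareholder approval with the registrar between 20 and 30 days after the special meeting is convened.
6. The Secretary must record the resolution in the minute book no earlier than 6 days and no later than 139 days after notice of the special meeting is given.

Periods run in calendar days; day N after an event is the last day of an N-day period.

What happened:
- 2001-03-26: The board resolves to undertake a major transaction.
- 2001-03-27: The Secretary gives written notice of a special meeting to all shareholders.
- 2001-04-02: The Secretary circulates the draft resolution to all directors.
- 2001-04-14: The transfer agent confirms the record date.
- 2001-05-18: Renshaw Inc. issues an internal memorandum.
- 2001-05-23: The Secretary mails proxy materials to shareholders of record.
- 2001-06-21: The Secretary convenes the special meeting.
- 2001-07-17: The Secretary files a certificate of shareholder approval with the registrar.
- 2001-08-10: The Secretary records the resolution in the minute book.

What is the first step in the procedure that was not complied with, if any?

None — every step was satisfied

Step 1: 45 days after 2001-03-26 (when the board resolution is passed) is 2001-05-10; 2001-03-27 is within that limit.
Step 2: 8 days after 2001-03-27 (when notice of the special meeting is given) is 2001-04-04; 2001-04-02 is within that limit.
Step 3: 45 days after 2001-04-13 (end of the 11-day response period, which began when the draft resolution is circulated on 2001-04-02) is 2001-05-28; 2001-05-23 is within that limit.
Step 4: the window is 25–67 days after 2001-05-23 (when the proxy materials are mailed), so 2001-06-17 through 2001-07-29; 2001-06-21 falls inside that range.
Step 5: the window is 20–30 days after 2001-06-21 (when the special meeting is convened), so 2001-07-11 through 2001-07-21; done 2001-07-17 — within the window.
Step 6: the window is 6–139 days after 2001-03-27 (when notice of the special meeting is given), so 2001-04-02 through 2001-08-13; done 2001-08-10, which is between those dates.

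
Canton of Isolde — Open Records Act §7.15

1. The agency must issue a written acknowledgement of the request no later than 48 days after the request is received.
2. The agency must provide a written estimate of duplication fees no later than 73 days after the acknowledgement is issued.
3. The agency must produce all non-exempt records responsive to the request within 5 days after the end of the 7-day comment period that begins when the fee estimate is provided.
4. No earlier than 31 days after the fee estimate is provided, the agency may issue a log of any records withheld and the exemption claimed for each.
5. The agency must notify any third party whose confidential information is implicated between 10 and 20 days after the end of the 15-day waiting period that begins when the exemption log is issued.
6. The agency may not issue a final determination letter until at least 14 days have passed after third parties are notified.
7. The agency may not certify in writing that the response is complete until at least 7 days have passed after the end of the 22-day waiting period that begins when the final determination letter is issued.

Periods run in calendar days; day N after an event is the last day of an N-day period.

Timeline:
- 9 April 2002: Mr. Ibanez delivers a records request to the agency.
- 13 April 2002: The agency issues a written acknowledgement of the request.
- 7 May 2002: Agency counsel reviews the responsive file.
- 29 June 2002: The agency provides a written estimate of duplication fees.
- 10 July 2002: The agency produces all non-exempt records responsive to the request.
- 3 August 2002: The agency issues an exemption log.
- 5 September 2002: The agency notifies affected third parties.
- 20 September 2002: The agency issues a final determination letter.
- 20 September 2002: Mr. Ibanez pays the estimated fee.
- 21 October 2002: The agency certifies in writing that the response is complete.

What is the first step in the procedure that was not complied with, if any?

Step 2

(1) due by 9 April 2002 + 48 days = 27 May 2002; done 13 April 2002 — timely.
(2) due by 13 April 2002 + 73 days = 25 June 2002; done 29 June 2002 — 4 days late.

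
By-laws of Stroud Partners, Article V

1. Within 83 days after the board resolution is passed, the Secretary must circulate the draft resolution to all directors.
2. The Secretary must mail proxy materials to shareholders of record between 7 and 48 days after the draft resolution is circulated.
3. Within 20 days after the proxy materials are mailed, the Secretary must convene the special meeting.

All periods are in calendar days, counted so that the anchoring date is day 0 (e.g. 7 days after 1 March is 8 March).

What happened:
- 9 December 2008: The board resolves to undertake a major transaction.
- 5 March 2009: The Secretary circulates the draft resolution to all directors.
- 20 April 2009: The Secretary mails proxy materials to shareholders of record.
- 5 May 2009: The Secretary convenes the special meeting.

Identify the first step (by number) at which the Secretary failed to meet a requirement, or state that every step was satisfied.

Step 1

Step 1: 83 days after 9 December 2008 (when the board resolution is passed) is 2 March 2009; done 5 March 2009 — 3 days late.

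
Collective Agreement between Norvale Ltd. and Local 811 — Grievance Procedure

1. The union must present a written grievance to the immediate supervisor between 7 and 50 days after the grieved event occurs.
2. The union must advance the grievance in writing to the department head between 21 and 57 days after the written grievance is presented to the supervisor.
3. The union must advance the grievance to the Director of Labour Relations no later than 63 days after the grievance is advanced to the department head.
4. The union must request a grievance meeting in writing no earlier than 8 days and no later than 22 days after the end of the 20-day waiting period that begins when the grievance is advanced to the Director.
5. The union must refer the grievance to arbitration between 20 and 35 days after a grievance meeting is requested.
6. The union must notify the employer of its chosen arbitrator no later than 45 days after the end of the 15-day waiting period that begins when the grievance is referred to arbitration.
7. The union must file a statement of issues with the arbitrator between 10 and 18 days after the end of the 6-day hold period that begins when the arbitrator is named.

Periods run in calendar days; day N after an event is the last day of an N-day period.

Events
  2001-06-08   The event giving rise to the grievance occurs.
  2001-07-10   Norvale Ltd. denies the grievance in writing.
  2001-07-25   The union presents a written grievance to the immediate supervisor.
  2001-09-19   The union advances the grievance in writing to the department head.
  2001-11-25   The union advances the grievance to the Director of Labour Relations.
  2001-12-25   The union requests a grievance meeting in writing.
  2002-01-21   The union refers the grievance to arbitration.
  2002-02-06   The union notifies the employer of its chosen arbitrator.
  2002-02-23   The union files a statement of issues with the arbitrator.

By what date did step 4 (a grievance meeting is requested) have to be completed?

2002-01-06

The grievance is advanced to the Director on 2001-11-25; the 20-day waiting period therefore ends 2001-12-15, and step 4 runs from that date. The window is 8–22 days after 2001-12-15; it closes on 2002-01-06.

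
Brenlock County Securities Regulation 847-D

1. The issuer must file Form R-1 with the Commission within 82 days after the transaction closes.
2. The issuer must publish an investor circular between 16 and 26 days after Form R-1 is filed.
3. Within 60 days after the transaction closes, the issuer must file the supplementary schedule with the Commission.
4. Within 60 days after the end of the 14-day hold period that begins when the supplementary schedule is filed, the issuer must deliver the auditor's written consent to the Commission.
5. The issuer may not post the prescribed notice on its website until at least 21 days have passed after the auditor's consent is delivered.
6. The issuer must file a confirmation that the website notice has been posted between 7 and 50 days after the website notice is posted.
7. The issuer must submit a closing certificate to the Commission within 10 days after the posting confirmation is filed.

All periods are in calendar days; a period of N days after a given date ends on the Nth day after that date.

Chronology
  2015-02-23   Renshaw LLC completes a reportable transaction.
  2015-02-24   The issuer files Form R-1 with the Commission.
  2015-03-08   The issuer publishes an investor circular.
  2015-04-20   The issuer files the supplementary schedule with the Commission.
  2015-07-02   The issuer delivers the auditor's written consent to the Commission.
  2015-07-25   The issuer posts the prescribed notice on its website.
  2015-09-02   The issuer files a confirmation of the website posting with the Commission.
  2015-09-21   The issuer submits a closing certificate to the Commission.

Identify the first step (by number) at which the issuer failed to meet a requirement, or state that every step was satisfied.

(1) due by 2015-02-23 + 82 days = 2015-05-16; done 2015-02-24 — timely.
(2) the permitted window runs from 2015-02-24 + 16 = 2015-03-12 to 2015-02-24 + 26 = 2015-03-22; done 2015-03-08 — 4 days before the window opened.

Step 2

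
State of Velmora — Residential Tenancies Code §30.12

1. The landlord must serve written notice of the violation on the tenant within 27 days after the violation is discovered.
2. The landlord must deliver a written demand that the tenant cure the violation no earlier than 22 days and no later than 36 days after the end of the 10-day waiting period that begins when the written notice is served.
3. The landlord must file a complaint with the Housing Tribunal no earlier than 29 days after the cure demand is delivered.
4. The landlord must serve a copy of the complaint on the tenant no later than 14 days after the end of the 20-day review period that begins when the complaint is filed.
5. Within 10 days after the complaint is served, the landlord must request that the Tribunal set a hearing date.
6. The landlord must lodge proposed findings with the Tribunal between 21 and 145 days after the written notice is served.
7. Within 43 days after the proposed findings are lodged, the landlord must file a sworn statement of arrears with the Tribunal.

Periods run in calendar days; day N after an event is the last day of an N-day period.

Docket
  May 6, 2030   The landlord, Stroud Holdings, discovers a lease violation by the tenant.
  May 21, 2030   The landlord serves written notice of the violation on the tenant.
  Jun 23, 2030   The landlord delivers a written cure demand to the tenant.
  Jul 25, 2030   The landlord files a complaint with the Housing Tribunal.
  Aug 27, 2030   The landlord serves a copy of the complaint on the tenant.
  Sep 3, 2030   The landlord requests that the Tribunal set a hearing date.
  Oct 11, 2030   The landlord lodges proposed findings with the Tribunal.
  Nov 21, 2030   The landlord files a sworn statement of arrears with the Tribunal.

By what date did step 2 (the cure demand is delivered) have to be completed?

Jul 6, 2030

The written notice is served on May 21, 2030; the 10-day waiting period therefore ends May 31, 2030, and step 2 runs from that date. The window is 22–36 days after May 31, 2030; it closes on Jul 6, 2030.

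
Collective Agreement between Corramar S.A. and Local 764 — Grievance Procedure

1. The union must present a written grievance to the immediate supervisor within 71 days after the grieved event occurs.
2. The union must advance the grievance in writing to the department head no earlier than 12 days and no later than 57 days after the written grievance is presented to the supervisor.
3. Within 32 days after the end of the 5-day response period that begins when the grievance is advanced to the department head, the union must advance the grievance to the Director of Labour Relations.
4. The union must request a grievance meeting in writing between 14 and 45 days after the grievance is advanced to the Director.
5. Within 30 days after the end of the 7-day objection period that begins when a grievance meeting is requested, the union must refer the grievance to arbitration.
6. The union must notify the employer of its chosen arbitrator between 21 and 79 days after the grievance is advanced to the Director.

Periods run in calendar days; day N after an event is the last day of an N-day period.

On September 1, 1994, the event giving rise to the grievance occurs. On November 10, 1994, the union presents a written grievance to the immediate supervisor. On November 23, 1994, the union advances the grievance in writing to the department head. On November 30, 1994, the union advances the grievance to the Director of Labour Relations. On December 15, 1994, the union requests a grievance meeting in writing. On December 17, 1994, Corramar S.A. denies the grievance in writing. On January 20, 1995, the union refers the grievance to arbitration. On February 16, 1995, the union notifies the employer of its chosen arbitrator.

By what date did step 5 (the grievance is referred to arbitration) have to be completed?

January 21, 1995

A grievance meeting is requested on December 15, 1994; the 7-day objection period therefore ends December 22, 1994, and step 5 runs from that date. 30 days after December 22, 1994 is January 21, 1995.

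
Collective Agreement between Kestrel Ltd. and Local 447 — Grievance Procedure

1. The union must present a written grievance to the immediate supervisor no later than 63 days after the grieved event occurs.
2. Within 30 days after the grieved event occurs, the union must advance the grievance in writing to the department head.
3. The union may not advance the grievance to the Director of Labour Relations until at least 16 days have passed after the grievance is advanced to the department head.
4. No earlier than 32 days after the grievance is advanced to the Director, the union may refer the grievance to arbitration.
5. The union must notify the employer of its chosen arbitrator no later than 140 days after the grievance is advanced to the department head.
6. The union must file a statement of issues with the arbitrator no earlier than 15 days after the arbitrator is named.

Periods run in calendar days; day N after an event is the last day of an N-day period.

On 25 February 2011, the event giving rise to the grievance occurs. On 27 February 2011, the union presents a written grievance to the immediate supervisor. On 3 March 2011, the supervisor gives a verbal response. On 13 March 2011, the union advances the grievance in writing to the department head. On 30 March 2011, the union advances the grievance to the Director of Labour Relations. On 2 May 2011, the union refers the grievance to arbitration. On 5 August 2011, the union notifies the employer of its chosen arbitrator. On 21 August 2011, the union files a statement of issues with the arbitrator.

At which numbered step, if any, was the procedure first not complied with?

Step 5

Step 1: 63 days after 25 February 2011 (when the grieved event occurs) is 29 April 2011; completed 27 February 2011, before the deadline.
Step 2: 30 days after 25 February 2011 (when the grieved event occurs) is 27 March 2011; 13 March 2011 is within that limit.
Step 3: the earliest permitted date is 16 days after 13 March 2011 (when the grievance is advanced to the department head), i.e. 29 March 2011; 30 March 2011 is on or after that date.
Step 4: the earliest permitted date is 32 days after 30 March 2011 (when the grievance is advanced to the Director), i.e. 1 May 2011; 2 May 2011 is on or after that date.
Step 5: 140 days after 13 March 2011 (when the grievance is advanced to the department head) is 31 July 2011; not done until 5 August 2011, 5 days after the deadline.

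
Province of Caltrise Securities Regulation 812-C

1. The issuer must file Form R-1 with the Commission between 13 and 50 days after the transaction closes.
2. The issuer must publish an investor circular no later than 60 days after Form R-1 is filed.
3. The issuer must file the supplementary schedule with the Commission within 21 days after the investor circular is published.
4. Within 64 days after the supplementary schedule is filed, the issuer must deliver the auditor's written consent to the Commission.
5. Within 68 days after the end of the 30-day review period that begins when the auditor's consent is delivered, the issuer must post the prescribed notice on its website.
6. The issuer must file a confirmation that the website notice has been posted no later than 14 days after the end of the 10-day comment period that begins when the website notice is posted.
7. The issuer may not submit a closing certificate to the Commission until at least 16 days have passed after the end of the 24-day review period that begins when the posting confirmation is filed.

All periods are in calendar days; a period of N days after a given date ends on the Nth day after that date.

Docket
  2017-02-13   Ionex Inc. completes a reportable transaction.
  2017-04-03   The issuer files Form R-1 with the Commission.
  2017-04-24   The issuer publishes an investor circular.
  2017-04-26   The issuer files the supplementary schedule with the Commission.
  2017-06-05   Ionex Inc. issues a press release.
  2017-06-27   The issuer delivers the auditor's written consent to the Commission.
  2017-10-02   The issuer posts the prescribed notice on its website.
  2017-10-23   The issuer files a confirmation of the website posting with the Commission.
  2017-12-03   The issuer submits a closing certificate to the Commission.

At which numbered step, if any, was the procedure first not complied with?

Step 1 — 13 and 50 days from 2017-02-13 (when the transaction closes) are 2017-02-26 and 2017-04-04 respectively; done 2017-04-03 — within the window.
Step 2 — counting 60 days from 2017-04-03 (when Form R-1 is filed) gives a deadline of 2017-06-02; done 2017-04-24 — timely.
Step 3 — counting 21 days from 2017-04-24 (when the investor circular is published) gives a deadline of 2017-05-15; 2017-04-26 is within that limit.
Step 4 — counting 64 days from 2017-04-26 (when the supplementary schedule is filed) gives a deadline of 2017-06-29; done 2017-06-27 — timely.
Step 5 — counting 68 days from 2017-07-27 (end of the 30-day review period, which began when the auditor's consent is delivered on 2017-06-27) gives a deadline of 2017-10-03; completed 2017-10-02, before the deadline.
Step 6 — counting 14 days from 2017-10-12 (end of the 10-day comment period, which began when the website notice is posted on 2017-10-02) gives a deadline of 2017-10-26; 2017-10-23 is within that limit.
Step 7 — must wait 16 days from 2017-11-16 (end of the 24-day review period, which began when the posting confirmation is filed on 2017-10-23), so not before 2017-12-02; 2017-12-03 is on or after that date.

None — every step was satisfied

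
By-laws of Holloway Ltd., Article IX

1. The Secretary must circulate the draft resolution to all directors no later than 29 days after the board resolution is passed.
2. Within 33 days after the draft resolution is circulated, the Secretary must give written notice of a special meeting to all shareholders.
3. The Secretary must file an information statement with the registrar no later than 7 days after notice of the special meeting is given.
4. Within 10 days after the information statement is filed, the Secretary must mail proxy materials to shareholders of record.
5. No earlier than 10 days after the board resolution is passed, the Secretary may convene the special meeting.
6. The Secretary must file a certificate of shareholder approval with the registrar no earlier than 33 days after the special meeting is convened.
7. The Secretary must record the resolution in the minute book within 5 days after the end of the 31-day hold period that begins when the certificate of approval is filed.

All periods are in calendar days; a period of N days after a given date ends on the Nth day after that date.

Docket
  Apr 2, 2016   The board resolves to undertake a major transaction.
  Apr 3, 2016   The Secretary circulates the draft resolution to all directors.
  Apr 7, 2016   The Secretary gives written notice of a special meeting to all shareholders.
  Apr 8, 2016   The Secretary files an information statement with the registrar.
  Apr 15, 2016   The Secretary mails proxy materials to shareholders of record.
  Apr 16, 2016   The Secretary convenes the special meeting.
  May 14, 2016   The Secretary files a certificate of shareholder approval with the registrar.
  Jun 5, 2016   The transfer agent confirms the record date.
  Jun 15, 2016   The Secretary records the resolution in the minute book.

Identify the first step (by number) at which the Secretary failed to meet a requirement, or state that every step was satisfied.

Step 6

Step 1 — counting 29 days from Apr 2, 2016 (when the board resolution is passed) gives a deadline of May 1, 2016; done Apr 3, 2016 — timely.
Step 2 — counting 33 days from Apr 3, 2016 (when the draft resolution is circulated) gives a deadline of May 6, 2016; completed Apr 7, 2016, before the deadline.
Step 3 — counting 7 days from Apr 7, 2016 (when notice of the special meeting is given) gives a deadline of Apr 14, 2016; done Apr 8, 2016 — timely.
Step 4 — counting 10 days from Apr 8, 2016 (when the information statement is filed) gives a deadline of Apr 18, 2016; Apr 15, 2016 is within that limit.
Step 5 — must wait 10 days from Apr 2, 2016 (when the board resolution is passed), so not before Apr 12, 2016; Apr 16, 2016 is on or after that date.
Step 6 — must wait 33 days from Apr 16, 2016 (when the special meeting is convened), so not before May 19, 2016; May 14, 2016 is 5 days before the earliest permitted date.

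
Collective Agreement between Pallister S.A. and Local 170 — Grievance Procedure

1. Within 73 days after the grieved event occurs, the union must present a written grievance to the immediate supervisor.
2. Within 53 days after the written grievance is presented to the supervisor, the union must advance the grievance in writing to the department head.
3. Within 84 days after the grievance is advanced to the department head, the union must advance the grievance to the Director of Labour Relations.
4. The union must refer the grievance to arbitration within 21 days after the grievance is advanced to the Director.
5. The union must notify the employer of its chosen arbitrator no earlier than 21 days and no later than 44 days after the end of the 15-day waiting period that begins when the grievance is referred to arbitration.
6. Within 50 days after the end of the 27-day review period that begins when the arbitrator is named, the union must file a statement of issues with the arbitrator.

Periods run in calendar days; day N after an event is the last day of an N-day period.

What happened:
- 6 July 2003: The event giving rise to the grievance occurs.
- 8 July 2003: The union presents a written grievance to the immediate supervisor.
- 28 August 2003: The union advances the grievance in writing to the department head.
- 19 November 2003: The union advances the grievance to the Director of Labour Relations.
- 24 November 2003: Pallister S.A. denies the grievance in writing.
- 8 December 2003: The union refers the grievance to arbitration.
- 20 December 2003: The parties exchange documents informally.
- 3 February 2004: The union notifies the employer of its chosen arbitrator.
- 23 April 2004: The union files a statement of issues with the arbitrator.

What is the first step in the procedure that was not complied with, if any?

Step 6

(1) due by 6 July 2003 + 73 days = 17 September 2003; done 8 July 2003 — timely.
(2) due by 8 July 2003 + 53 days = 30 August 2003; completed 28 August 2003, before the deadline.
(3) due by 28 August 2003 + 84 days = 20 November 2003; completed 19 November 2003, before the deadline.
(4) due by 19 November 2003 + 21 days = 10 December 2003; 8 December 2003 is within that limit.
(5) the permitted window runs from 23 December 2003 + 21 = 13 January 2004 to 23 December 2003 + 44 = 5 February 2004; done 3 February 2004, which is between those dates.
(6) due by 1 March 2004 + 50 days = 20 April 2004; 23 April 2004 misses that deadline by 3 days.
That is the first point of non-compliance.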